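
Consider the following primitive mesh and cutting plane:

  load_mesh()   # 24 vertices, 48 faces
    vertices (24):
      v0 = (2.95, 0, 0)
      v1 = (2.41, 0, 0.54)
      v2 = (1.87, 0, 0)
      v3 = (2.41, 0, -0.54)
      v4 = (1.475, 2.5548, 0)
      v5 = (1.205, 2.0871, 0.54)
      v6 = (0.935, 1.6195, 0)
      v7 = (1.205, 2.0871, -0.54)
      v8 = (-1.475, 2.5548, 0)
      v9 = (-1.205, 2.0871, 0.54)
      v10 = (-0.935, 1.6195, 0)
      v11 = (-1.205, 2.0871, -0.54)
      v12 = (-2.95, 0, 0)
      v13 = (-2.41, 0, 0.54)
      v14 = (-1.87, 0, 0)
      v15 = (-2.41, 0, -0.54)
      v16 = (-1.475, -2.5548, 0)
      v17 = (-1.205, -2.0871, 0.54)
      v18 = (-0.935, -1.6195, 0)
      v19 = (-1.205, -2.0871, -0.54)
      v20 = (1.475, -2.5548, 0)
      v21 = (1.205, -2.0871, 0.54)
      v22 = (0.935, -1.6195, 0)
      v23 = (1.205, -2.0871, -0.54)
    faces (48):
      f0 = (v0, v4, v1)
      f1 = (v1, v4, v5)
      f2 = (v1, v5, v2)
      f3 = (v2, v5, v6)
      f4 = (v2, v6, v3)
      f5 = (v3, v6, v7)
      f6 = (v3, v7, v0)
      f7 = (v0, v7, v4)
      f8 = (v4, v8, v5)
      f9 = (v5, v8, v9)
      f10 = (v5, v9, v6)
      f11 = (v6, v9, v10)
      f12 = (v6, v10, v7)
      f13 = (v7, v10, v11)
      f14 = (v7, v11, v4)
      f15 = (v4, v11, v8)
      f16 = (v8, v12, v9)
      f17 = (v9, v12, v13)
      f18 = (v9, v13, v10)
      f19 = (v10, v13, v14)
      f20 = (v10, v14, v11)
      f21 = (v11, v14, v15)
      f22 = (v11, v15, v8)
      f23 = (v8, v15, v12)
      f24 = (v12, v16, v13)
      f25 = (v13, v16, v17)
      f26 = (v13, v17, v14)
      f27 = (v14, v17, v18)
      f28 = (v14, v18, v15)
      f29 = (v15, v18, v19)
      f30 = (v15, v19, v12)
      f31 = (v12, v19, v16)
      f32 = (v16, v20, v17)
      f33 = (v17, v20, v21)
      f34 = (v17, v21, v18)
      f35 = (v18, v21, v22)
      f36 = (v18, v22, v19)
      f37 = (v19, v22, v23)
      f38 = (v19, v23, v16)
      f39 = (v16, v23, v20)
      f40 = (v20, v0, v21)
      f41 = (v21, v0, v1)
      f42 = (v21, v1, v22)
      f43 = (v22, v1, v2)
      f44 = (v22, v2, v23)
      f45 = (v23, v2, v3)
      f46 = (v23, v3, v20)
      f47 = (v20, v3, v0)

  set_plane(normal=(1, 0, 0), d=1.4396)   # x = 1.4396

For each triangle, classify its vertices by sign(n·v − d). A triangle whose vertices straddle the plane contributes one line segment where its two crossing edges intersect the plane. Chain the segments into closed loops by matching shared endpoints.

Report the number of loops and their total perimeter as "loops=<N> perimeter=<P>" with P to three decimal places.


Straddling triangles (20 of 48):
  (v1,v4,v5) [++-] → (1.4396, 2.49348, 0.0708)–(1.4396, 1.68077, 0.54)  len=0.9384
  (v1,v5,v2) [+-+] → (1.4396, 1.68077, 0.54)–(1.4396, 1.35081, 0.349498)  len=0.3810
  (v2,v5,v6) [+--] → (1.4396, 1.35081, 0.349498)–(1.4396, 0.74549, 0)  len=0.6990
  (v2,v6,v3) [+-+] → (1.4396, 0.74549, 0)–(1.4396, 1.06547, -0.184735)  len=0.3695
  (v3,v6,v7) [+--] → (1.4396, 1.06547, -0.184735)–(1.4396, 1.68077, -0.54)  len=0.7105
  (v3,v7,v0) [+-+] → (1.4396, 1.68077, -0.54)–(1.4396, 1.80651, -0.467402)  len=0.1452
  (v0,v7,v4) [+-+] → (1.4396, 1.80651, -0.467402)–(1.4396, 2.49348, -0.0708)  len=0.7932
  (v4,v8,v5) [+--] → (1.4396, 2.5548, 0)–(1.4396, 2.49348, 0.0708)  len=0.0937
  (v7,v11,v4) [--+] → (1.4396, 2.54862, -0.00713284)–(1.4396, 2.49348, -0.0708)  len=0.0842
  (v4,v11,v8) [+--] → (1.4396, 2.54862, -0.00713284)–(1.4396, 2.5548, 0)  len=0.0094
  (v16,v20,v17) [-+-] → (1.4396, -2.5548, 0)–(1.4396, -2.54862, 0.00713284)  len=0.0094
  (v17,v20,v21) [-+-] → (1.4396, -2.54862, 0.00713284)–(1.4396, -2.49348, 0.0708)  len=0.0842
  (v16,v23,v20) [--+] → (1.4396, -2.49348, -0.0708)–(1.4396, -2.5548, 0)  len=0.0937
  (v20,v0,v21) [++-] → (1.4396, -1.80651, 0.467402)–(1.4396, -2.49348, 0.0708)  len=0.7932
  (v21,v0,v1) [-++] → (1.4396, -1.80651, 0.467402)–(1.4396, -1.68077, 0.54)  len=0.1452
  (v21,v1,v22) [-+-] → (1.4396, -1.68077, 0.54)–(1.4396, -1.06547, 0.184735)  len=0.7105
  (v22,v1,v2) [-++] → (1.4396, -1.06547, 0.184735)–(1.4396, -0.74549, 0)  len=0.3695
  (v22,v2,v23) [-+-] → (1.4396, -0.74549, 0)–(1.4396, -1.35081, -0.349498)  len=0.6990
  (v23,v2,v3) [-++] → (1.4396, -1.35081, -0.349498)–(1.4396, -1.68077, -0.54)  len=0.3810
  (v23,v3,v20) [-++] → (1.4396, -1.68077, -0.54)–(1.4396, -2.49348, -0.0708)  len=0.9384

Chained into 2 loop(s):
  loop 1: 10 segments, perimeter = 4.2241
  loop 2: 10 segments, perimeter = 4.2241
Total perimeter = 8.448

loops=2 perimeter=8.448


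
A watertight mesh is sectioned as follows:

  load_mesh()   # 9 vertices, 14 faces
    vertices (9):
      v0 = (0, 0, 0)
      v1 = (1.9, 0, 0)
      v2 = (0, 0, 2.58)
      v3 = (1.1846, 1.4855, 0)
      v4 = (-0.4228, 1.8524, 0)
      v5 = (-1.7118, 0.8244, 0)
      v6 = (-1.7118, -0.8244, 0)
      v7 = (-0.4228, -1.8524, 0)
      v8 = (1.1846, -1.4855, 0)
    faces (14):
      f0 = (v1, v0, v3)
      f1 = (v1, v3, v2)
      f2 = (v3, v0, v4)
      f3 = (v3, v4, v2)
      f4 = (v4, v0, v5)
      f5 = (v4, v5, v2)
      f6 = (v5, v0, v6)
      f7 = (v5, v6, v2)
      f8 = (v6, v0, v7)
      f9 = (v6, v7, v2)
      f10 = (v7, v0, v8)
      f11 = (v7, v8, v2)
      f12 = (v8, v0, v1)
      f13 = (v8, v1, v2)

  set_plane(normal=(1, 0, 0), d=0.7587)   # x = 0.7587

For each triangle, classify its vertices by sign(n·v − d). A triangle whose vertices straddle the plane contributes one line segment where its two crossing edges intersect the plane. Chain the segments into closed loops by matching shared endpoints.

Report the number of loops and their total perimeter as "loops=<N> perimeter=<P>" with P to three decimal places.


loops=1 perimeter=7.683

Straddling triangles (8 of 14):
  (v1,v0,v3) [+-+] → (0.7587, 0, 0)–(0.7587, 0.951417, 0)  len=0.9514
  (v1,v3,v2) [++-] → (0.7587, 0.951417, 0.927589)–(0.7587, 0, 1.54977)  len=1.1368
  (v3,v0,v4) [+--] → (0.7587, 0.951417, 0)–(0.7587, 1.58271, 0)  len=0.6313
  (v3,v4,v2) [+--] → (0.7587, 1.58271, 0)–(0.7587, 0.951417, 0.927589)  len=1.1220
  (v7,v0,v8) [--+] → (0.7587, -0.951417, 0)–(0.7587, -1.58271, 0)  len=0.6313
  (v7,v8,v2) [-+-] → (0.7587, -1.58271, 0)–(0.7587, -0.951417, 0.927589)  len=1.1220
  (v8,v0,v1) [+-+] → (0.7587, -0.951417, 0)–(0.7587, 0, 0)  len=0.9514
  (v8,v1,v2) [++-] → (0.7587, 0, 1.54977)–(0.7587, -0.951417, 0.927589)  len=1.1368

Chained into 1 loop(s):
  loop 1: 8 segments, perimeter = 7.6831
Total perimeter = 7.683


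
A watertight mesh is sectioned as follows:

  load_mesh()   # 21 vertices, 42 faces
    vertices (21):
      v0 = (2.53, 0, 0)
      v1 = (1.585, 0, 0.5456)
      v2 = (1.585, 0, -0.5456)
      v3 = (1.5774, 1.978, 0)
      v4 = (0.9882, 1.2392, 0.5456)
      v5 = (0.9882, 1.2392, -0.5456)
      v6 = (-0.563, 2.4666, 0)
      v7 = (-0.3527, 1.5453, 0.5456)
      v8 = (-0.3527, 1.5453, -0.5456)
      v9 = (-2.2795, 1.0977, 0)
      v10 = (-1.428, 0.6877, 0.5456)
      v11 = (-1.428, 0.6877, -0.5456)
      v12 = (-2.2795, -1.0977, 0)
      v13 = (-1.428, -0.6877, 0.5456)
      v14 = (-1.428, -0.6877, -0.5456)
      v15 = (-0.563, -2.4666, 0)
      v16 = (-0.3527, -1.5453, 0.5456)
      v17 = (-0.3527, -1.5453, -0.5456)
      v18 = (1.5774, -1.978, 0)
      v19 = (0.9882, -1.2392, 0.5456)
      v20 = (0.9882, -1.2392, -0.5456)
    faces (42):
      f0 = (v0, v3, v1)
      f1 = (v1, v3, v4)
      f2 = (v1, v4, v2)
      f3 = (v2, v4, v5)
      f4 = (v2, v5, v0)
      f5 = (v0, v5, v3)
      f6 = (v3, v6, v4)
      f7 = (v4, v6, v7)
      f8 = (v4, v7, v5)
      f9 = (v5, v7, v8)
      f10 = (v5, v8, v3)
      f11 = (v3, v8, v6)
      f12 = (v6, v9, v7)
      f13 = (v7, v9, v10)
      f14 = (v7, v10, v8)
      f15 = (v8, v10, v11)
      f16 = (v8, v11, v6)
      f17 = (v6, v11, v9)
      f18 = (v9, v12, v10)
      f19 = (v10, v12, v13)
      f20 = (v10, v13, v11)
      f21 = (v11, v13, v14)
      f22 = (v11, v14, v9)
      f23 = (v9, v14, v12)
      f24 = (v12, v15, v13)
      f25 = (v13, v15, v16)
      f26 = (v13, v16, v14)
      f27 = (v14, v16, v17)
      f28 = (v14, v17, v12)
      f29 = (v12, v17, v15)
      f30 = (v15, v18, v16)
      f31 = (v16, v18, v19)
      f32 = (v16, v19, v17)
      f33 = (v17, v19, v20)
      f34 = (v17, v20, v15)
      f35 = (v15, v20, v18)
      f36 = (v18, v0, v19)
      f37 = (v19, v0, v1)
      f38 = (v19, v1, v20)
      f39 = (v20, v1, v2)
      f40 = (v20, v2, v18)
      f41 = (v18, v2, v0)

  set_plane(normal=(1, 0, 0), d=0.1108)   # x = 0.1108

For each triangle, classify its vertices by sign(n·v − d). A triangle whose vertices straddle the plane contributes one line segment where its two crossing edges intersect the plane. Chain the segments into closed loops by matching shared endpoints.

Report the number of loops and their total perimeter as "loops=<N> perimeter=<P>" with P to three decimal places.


Straddling triangles (12 of 42):
  (v3,v6,v4) [+-+] → (0.1108, 2.31279, 0)–(0.1108, 1.93345, 0.236994)  len=0.4473
  (v4,v6,v7) [+--] → (0.1108, 1.93345, 0.236994)–(0.1108, 1.43949, 0.5456)  len=0.5824
  (v4,v7,v5) [+-+] → (0.1108, 1.43949, 0.5456)–(0.1108, 1.43949, 0.168412)  len=0.3772
  (v5,v7,v8) [+--] → (0.1108, 1.43949, 0.168412)–(0.1108, 1.43949, -0.5456)  len=0.7140
  (v5,v8,v3) [+-+] → (0.1108, 1.43949, -0.5456)–(0.1108, 1.64921, -0.414578)  len=0.2473
  (v3,v8,v6) [+--] → (0.1108, 1.64921, -0.414578)–(0.1108, 2.31279, 0)  len=0.7824
  (v15,v18,v16) [-+-] → (0.1108, -2.31279, 0)–(0.1108, -1.64921, 0.414578)  len=0.7824
  (v16,v18,v19) [-++] → (0.1108, -1.64921, 0.414578)–(0.1108, -1.43949, 0.5456)  len=0.2473
  (v16,v19,v17) [-+-] → (0.1108, -1.43949, 0.5456)–(0.1108, -1.43949, -0.168412)  len=0.7140
  (v17,v19,v20) [-++] → (0.1108, -1.43949, -0.168412)–(0.1108, -1.43949, -0.5456)  len=0.3772
  (v17,v20,v15) [-+-] → (0.1108, -1.43949, -0.5456)–(0.1108, -1.93345, -0.236994)  len=0.5824
  (v15,v20,v18) [-++] → (0.1108, -1.93345, -0.236994)–(0.1108, -2.31279, 0)  len=0.4473

Chained into 2 loop(s):
  loop 1: 6 segments, perimeter = 3.1506
  loop 2: 6 segments, perimeter = 3.1506
Total perimeter = 6.301

loops=2 perimeter=6.301


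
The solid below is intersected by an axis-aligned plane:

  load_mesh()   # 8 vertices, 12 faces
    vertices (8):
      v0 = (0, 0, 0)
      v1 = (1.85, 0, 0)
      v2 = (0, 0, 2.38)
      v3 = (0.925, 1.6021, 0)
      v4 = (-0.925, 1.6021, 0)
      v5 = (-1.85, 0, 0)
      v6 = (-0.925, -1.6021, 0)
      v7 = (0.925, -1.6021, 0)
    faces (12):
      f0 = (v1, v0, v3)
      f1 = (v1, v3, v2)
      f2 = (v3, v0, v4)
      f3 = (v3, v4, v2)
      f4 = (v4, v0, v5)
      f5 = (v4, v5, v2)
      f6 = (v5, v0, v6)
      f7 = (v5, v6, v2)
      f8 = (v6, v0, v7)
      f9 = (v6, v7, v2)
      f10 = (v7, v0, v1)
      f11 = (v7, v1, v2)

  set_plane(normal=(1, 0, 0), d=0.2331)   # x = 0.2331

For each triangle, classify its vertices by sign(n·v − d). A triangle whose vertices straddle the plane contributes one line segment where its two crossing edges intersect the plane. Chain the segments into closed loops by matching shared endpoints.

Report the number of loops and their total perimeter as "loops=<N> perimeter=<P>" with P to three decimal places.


Straddling triangles (8 of 12):
  (v1,v0,v3) [+-+] → (0.2331, 0, 0)–(0.2331, 0.403729, 0)  len=0.4037
  (v1,v3,v2) [++-] → (0.2331, 0.403729, 1.78024)–(0.2331, 0, 2.08012)  len=0.5029
  (v3,v0,v4) [+--] → (0.2331, 0.403729, 0)–(0.2331, 1.6021, 0)  len=1.1984
  (v3,v4,v2) [+--] → (0.2331, 1.6021, 0)–(0.2331, 0.403729, 1.78024)  len=2.1460
  (v6,v0,v7) [--+] → (0.2331, -0.403729, 0)–(0.2331, -1.6021, 0)  len=1.1984
  (v6,v7,v2) [-+-] → (0.2331, -1.6021, 0)–(0.2331, -0.403729, 1.78024)  len=2.1460
  (v7,v0,v1) [+-+] → (0.2331, -0.403729, 0)–(0.2331, 0, 0)  len=0.4037
  (v7,v1,v2) [++-] → (0.2331, 0, 2.08012)–(0.2331, -0.403729, 1.78024)  len=0.5029

Chained into 1 loop(s):
  loop 1: 8 segments, perimeter = 8.5020
Total perimeter = 8.502

loops=1 perimeter=8.502


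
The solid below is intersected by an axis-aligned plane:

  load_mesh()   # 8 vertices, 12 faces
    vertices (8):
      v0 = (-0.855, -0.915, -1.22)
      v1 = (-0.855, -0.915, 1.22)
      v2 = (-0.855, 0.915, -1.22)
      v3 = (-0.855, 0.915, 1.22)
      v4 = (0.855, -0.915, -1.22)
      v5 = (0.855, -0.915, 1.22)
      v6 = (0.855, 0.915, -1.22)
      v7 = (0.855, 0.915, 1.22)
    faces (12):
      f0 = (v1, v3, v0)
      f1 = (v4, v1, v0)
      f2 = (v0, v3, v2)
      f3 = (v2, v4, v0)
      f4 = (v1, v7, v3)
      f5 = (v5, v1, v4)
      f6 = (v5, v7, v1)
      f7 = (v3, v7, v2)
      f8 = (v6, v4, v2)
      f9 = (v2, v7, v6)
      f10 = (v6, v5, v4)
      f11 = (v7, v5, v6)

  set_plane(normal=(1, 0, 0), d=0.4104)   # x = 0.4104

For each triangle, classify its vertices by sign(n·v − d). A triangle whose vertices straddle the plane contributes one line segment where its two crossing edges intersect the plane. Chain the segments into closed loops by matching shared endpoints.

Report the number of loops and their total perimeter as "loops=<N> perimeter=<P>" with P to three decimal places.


Straddling triangles (8 of 12):
  (v4,v1,v0) [+--] → (0.4104, -0.915, -0.5856)–(0.4104, -0.915, -1.22)  len=0.6344
  (v2,v4,v0) [-+-] → (0.4104, -0.4392, -1.22)–(0.4104, -0.915, -1.22)  len=0.4758
  (v1,v7,v3) [-+-] → (0.4104, 0.4392, 1.22)–(0.4104, 0.915, 1.22)  len=0.4758
  (v5,v1,v4) [+-+] → (0.4104, -0.915, 1.22)–(0.4104, -0.915, -0.5856)  len=1.8056
  (v5,v7,v1) [++-] → (0.4104, 0.4392, 1.22)–(0.4104, -0.915, 1.22)  len=1.3542
  (v3,v7,v2) [-+-] → (0.4104, 0.915, 1.22)–(0.4104, 0.915, 0.5856)  len=0.6344
  (v6,v4,v2) [++-] → (0.4104, -0.4392, -1.22)–(0.4104, 0.915, -1.22)  len=1.3542
  (v2,v7,v6) [-++] → (0.4104, 0.915, 0.5856)–(0.4104, 0.915, -1.22)  len=1.8056

Chained into 1 loop(s):
  loop 1: 8 segments, perimeter = 8.5400
Total perimeter = 8.540

loops=1 perimeter=8.540


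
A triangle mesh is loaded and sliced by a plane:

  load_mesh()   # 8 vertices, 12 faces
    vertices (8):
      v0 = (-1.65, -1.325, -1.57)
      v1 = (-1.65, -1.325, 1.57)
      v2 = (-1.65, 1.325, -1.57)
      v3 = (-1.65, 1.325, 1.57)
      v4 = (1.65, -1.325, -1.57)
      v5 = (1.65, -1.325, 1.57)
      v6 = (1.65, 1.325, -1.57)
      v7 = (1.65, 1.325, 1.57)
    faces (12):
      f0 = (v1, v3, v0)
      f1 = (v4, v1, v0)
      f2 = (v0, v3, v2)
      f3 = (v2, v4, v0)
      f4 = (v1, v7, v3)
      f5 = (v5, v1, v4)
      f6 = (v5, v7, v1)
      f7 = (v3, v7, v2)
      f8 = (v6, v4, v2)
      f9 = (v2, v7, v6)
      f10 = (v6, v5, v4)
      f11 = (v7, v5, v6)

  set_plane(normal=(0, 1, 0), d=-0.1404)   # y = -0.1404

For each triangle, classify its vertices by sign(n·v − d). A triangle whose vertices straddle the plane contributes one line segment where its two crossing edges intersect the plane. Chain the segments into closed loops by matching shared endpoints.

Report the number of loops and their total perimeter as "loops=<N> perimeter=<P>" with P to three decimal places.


Straddling triangles (8 of 12):
  (v1,v3,v0) [-+-] → (-1.65, -0.1404, 1.57)–(-1.65, -0.1404, -0.166361)  len=1.7364
  (v0,v3,v2) [-++] → (-1.65, -0.1404, -0.166361)–(-1.65, -0.1404, -1.57)  len=1.4036
  (v2,v4,v0) [+--] → (0.174838, -0.1404, -1.57)–(-1.65, -0.1404, -1.57)  len=1.8248
  (v1,v7,v3) [-++] → (-0.174838, -0.1404, 1.57)–(-1.65, -0.1404, 1.57)  len=1.4752
  (v5,v7,v1) [-+-] → (1.65, -0.1404, 1.57)–(-0.174838, -0.1404, 1.57)  len=1.8248
  (v6,v4,v2) [+-+] → (1.65, -0.1404, -1.57)–(0.174838, -0.1404, -1.57)  len=1.4752
  (v6,v5,v4) [+--] → (1.65, -0.1404, 0.166361)–(1.65, -0.1404, -1.57)  len=1.7364
  (v7,v5,v6) [+-+] → (1.65, -0.1404, 1.57)–(1.65, -0.1404, 0.166361)  len=1.4036

Chained into 1 loop(s):
  loop 1: 8 segments, perimeter = 12.8800
Total perimeter = 12.880

loops=1 perimeter=12.880


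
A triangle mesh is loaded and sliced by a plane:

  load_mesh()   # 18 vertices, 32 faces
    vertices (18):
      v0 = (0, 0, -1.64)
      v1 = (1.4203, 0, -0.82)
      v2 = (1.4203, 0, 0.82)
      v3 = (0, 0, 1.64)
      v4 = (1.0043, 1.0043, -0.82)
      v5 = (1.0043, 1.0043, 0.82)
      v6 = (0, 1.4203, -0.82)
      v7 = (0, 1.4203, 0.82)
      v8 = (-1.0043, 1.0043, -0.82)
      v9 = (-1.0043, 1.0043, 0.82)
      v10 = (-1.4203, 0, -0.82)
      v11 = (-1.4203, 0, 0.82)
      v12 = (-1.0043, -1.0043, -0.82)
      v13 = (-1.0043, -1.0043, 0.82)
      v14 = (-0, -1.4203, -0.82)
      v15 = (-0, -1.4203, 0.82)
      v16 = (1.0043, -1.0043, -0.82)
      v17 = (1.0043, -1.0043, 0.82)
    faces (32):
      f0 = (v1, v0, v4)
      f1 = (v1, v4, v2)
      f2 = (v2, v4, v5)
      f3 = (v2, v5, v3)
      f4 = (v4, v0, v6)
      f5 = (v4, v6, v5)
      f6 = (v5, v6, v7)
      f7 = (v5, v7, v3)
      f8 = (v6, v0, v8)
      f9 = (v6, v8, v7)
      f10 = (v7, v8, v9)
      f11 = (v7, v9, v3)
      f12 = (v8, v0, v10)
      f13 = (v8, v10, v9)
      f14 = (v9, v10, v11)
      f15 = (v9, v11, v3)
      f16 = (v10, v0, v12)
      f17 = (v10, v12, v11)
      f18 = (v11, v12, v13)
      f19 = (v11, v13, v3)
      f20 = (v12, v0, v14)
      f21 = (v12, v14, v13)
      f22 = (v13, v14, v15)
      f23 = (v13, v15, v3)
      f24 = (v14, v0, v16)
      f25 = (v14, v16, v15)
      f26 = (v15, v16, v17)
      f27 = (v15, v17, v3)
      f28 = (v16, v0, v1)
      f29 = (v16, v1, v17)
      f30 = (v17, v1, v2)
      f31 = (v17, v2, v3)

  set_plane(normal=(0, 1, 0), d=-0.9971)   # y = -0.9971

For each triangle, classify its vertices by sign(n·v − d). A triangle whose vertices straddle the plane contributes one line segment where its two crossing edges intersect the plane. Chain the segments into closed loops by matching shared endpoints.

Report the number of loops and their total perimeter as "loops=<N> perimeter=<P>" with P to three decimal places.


Straddling triangles (12 of 32):
  (v10,v0,v12) [++-] → (-0.9971, -0.9971, -0.825879)–(-1.00728, -0.9971, -0.82)  len=0.0118
  (v10,v12,v11) [+-+] → (-1.00728, -0.9971, -0.82)–(-1.00728, -0.9971, -0.808243)  len=0.0118
  (v11,v12,v13) [+--] → (-1.00728, -0.9971, -0.808243)–(-1.00728, -0.9971, 0.82)  len=1.6282
  (v11,v13,v3) [+-+] → (-1.00728, -0.9971, 0.82)–(-0.9971, -0.9971, 0.825879)  len=0.0118
  (v12,v0,v14) [-+-] → (-0.9971, -0.9971, -0.825879)–(0, -0.9971, -1.06433)  len=1.0252
  (v13,v15,v3) [--+] → (0, -0.9971, 1.06433)–(-0.9971, -0.9971, 0.825879)  len=1.0252
  (v14,v0,v16) [-+-] → (0, -0.9971, -1.06433)–(0.9971, -0.9971, -0.825879)  len=1.0252
  (v15,v17,v3) [--+] → (0.9971, -0.9971, 0.825879)–(0, -0.9971, 1.06433)  len=1.0252
  (v16,v0,v1) [-++] → (0.9971, -0.9971, -0.825879)–(1.00728, -0.9971, -0.82)  len=0.0118
  (v16,v1,v17) [-+-] → (1.00728, -0.9971, -0.82)–(1.00728, -0.9971, 0.808243)  len=1.6282
  (v17,v1,v2) [-++] → (1.00728, -0.9971, 0.808243)–(1.00728, -0.9971, 0.82)  len=0.0118
  (v17,v2,v3) [-++] → (1.00728, -0.9971, 0.82)–(0.9971, -0.9971, 0.825879)  len=0.0118

Chained into 1 loop(s):
  loop 1: 12 segments, perimeter = 7.4279
Total perimeter = 7.428

loops=1 perimeter=7.428


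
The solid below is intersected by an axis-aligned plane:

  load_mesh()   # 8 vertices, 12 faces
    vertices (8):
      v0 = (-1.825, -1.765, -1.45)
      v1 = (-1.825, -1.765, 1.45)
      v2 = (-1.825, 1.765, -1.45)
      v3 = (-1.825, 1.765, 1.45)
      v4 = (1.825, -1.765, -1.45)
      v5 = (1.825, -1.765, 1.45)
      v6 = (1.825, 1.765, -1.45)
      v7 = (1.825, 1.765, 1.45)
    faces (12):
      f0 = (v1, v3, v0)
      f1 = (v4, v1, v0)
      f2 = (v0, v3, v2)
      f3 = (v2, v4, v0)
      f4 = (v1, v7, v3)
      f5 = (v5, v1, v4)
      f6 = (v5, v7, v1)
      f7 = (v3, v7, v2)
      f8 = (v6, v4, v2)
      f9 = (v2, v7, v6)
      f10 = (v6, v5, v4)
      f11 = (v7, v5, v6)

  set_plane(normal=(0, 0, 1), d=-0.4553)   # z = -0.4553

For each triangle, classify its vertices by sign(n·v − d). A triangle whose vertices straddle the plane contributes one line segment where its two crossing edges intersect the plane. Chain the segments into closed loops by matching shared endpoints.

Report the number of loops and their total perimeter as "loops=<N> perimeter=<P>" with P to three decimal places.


loops=1 perimeter=14.360

Straddling triangles (8 of 12):
  (v1,v3,v0) [++-] → (-1.825, -0.55421, -0.4553)–(-1.825, -1.765, -0.4553)  len=1.2108
  (v4,v1,v0) [-+-] → (0.57305, -1.765, -0.4553)–(-1.825, -1.765, -0.4553)  len=2.3981
  (v0,v3,v2) [-+-] → (-1.825, -0.55421, -0.4553)–(-1.825, 1.765, -0.4553)  len=2.3192
  (v5,v1,v4) [++-] → (0.57305, -1.765, -0.4553)–(1.825, -1.765, -0.4553)  len=1.2519
  (v3,v7,v2) [++-] → (-0.57305, 1.765, -0.4553)–(-1.825, 1.765, -0.4553)  len=1.2519
  (v2,v7,v6) [-+-] → (-0.57305, 1.765, -0.4553)–(1.825, 1.765, -0.4553)  len=2.3981
  (v6,v5,v4) [-+-] → (1.825, 0.55421, -0.4553)–(1.825, -1.765, -0.4553)  len=2.3192
  (v7,v5,v6) [++-] → (1.825, 0.55421, -0.4553)–(1.825, 1.765, -0.4553)  len=1.2108

Chained into 1 loop(s):
  loop 1: 8 segments, perimeter = 14.3600
Total perimeter = 14.360


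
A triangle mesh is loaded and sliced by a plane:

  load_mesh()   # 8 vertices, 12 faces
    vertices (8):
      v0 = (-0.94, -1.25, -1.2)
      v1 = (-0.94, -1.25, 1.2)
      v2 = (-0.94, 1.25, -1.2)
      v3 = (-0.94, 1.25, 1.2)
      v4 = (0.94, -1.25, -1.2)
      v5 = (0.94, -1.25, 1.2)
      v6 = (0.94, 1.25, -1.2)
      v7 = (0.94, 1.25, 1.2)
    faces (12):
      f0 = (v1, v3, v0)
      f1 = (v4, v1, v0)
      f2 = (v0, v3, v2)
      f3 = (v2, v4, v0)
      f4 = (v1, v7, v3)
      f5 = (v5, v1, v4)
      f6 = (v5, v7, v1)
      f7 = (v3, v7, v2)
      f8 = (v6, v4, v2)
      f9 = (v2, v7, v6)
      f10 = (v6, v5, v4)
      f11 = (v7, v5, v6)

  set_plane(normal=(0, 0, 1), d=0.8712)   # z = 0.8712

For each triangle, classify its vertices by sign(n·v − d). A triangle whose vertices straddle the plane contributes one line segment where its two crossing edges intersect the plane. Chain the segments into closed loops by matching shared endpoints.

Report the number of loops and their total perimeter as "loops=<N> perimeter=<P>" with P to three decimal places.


loops=1 perimeter=8.760

Straddling triangles (8 of 12):
  (v1,v3,v0) [++-] → (-0.94, 0.9075, 0.8712)–(-0.94, -1.25, 0.8712)  len=2.1575
  (v4,v1,v0) [-+-] → (-0.68244, -1.25, 0.8712)–(-0.94, -1.25, 0.8712)  len=0.2576
  (v0,v3,v2) [-+-] → (-0.94, 0.9075, 0.8712)–(-0.94, 1.25, 0.8712)  len=0.3425
  (v5,v1,v4) [++-] → (-0.68244, -1.25, 0.8712)–(0.94, -1.25, 0.8712)  len=1.6224
  (v3,v7,v2) [++-] → (0.68244, 1.25, 0.8712)–(-0.94, 1.25, 0.8712)  len=1.6224
  (v2,v7,v6) [-+-] → (0.68244, 1.25, 0.8712)–(0.94, 1.25, 0.8712)  len=0.2576
  (v6,v5,v4) [-+-] → (0.94, -0.9075, 0.8712)–(0.94, -1.25, 0.8712)  len=0.3425
  (v7,v5,v6) [++-] → (0.94, -0.9075, 0.8712)–(0.94, 1.25, 0.8712)  len=2.1575

Chained into 1 loop(s):
  loop 1: 8 segments, perimeter = 8.7600
Total perimeter = 8.760


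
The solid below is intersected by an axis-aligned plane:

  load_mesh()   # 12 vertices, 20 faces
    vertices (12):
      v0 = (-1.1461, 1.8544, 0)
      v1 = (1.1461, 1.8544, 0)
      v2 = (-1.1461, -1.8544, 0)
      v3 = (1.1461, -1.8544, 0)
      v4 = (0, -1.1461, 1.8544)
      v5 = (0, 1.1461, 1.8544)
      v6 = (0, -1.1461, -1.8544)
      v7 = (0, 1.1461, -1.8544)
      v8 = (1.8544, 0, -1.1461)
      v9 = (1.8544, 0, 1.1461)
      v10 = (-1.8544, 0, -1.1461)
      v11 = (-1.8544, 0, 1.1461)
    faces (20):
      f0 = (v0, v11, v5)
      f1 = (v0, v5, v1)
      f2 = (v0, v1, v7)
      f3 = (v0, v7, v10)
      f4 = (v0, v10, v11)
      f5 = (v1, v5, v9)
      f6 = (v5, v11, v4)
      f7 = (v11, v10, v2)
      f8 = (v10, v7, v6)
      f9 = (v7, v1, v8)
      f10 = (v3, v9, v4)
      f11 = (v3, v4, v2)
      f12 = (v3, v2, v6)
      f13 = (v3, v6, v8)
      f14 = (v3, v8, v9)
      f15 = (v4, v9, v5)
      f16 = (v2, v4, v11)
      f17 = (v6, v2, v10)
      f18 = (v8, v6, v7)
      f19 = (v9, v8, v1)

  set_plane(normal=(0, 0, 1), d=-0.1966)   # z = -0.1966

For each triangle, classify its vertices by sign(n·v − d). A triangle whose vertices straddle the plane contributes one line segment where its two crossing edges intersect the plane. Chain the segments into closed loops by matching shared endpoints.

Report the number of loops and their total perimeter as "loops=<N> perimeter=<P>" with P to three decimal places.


Straddling triangles (10 of 20):
  (v0,v1,v7) [++-] → (1.02459, 1.77931, -0.1966)–(-1.02459, 1.77931, -0.1966)  len=2.0492
  (v0,v7,v10) [+--] → (-1.02459, 1.77931, -0.1966)–(-1.2676, 1.5363, -0.1966)  len=0.3437
  (v0,v10,v11) [+-+] → (-1.2676, 1.5363, -0.1966)–(-1.8544, 0, -0.1966)  len=1.6446
  (v11,v10,v2) [+-+] → (-1.8544, 0, -0.1966)–(-1.2676, -1.5363, -0.1966)  len=1.6446
  (v7,v1,v8) [-+-] → (1.02459, 1.77931, -0.1966)–(1.2676, 1.5363, -0.1966)  len=0.3437
  (v3,v2,v6) [++-] → (-1.02459, -1.77931, -0.1966)–(1.02459, -1.77931, -0.1966)  len=2.0492
  (v3,v6,v8) [+--] → (1.02459, -1.77931, -0.1966)–(1.2676, -1.5363, -0.1966)  len=0.3437
  (v3,v8,v9) [+-+] → (1.2676, -1.5363, -0.1966)–(1.8544, 0, -0.1966)  len=1.6446
  (v6,v2,v10) [-+-] → (-1.02459, -1.77931, -0.1966)–(-1.2676, -1.5363, -0.1966)  len=0.3437
  (v9,v8,v1) [+-+] → (1.8544, 0, -0.1966)–(1.2676, 1.5363, -0.1966)  len=1.6446

Chained into 1 loop(s):
  loop 1: 10 segments, perimeter = 12.0512
Total perimeter = 12.051

loops=1 perimeter=12.051


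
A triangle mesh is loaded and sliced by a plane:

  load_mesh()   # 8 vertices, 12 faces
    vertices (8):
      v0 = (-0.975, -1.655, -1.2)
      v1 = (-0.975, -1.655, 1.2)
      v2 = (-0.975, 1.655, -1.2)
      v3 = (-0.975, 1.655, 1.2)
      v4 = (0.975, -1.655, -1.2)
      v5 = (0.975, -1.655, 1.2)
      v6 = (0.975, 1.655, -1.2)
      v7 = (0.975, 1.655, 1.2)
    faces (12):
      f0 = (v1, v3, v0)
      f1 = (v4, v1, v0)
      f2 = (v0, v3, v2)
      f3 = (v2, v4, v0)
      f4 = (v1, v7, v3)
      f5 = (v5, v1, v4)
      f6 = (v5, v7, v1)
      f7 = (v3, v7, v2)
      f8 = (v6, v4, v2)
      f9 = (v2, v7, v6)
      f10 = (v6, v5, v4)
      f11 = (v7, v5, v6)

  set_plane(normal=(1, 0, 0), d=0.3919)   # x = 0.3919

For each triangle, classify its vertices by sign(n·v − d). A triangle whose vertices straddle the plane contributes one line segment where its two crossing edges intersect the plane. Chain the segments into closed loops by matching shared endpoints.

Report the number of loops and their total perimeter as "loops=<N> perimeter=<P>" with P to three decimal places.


Straddling triangles (8 of 12):
  (v4,v1,v0) [+--] → (0.3919, -1.655, -0.482338)–(0.3919, -1.655, -1.2)  len=0.7177
  (v2,v4,v0) [-+-] → (0.3919, -0.665225, -1.2)–(0.3919, -1.655, -1.2)  len=0.9898
  (v1,v7,v3) [-+-] → (0.3919, 0.665225, 1.2)–(0.3919, 1.655, 1.2)  len=0.9898
  (v5,v1,v4) [+-+] → (0.3919, -1.655, 1.2)–(0.3919, -1.655, -0.482338)  len=1.6823
  (v5,v7,v1) [++-] → (0.3919, 0.665225, 1.2)–(0.3919, -1.655, 1.2)  len=2.3202
  (v3,v7,v2) [-+-] → (0.3919, 1.655, 1.2)–(0.3919, 1.655, 0.482338)  len=0.7177
  (v6,v4,v2) [++-] → (0.3919, -0.665225, -1.2)–(0.3919, 1.655, -1.2)  len=2.3202
  (v2,v7,v6) [-++] → (0.3919, 1.655, 0.482338)–(0.3919, 1.655, -1.2)  len=1.6823

Chained into 1 loop(s):
  loop 1: 8 segments, perimeter = 11.4200
Total perimeter = 11.420

loops=1 perimeter=11.420


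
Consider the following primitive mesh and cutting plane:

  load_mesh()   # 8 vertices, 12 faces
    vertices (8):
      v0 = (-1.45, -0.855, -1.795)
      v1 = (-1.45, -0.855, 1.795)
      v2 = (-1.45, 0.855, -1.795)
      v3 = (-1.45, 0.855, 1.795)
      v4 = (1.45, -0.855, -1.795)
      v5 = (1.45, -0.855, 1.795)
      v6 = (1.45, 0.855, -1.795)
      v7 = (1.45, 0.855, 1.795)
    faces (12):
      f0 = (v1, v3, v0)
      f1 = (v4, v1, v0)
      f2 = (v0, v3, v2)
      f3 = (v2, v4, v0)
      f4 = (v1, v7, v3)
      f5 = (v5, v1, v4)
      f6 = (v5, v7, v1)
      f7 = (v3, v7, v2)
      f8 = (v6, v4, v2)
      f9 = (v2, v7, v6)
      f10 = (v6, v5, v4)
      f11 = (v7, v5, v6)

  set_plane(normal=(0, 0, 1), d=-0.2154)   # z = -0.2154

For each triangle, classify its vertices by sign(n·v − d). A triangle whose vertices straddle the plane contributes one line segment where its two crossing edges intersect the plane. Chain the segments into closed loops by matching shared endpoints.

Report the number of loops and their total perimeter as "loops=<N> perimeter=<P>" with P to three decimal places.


loops=1 perimeter=9.220

Straddling triangles (8 of 12):
  (v1,v3,v0) [++-] → (-1.45, -0.1026, -0.2154)–(-1.45, -0.855, -0.2154)  len=0.7524
  (v4,v1,v0) [-+-] → (0.174, -0.855, -0.2154)–(-1.45, -0.855, -0.2154)  len=1.6240
  (v0,v3,v2) [-+-] → (-1.45, -0.1026, -0.2154)–(-1.45, 0.855, -0.2154)  len=0.9576
  (v5,v1,v4) [++-] → (0.174, -0.855, -0.2154)–(1.45, -0.855, -0.2154)  len=1.2760
  (v3,v7,v2) [++-] → (-0.174, 0.855, -0.2154)–(-1.45, 0.855, -0.2154)  len=1.2760
  (v2,v7,v6) [-+-] → (-0.174, 0.855, -0.2154)–(1.45, 0.855, -0.2154)  len=1.6240
  (v6,v5,v4) [-+-] → (1.45, 0.1026, -0.2154)–(1.45, -0.855, -0.2154)  len=0.9576
  (v7,v5,v6) [++-] → (1.45, 0.1026, -0.2154)–(1.45, 0.855, -0.2154)  len=0.7524

Chained into 1 loop(s):
  loop 1: 8 segments, perimeter = 9.2200
Total perimeter = 9.220


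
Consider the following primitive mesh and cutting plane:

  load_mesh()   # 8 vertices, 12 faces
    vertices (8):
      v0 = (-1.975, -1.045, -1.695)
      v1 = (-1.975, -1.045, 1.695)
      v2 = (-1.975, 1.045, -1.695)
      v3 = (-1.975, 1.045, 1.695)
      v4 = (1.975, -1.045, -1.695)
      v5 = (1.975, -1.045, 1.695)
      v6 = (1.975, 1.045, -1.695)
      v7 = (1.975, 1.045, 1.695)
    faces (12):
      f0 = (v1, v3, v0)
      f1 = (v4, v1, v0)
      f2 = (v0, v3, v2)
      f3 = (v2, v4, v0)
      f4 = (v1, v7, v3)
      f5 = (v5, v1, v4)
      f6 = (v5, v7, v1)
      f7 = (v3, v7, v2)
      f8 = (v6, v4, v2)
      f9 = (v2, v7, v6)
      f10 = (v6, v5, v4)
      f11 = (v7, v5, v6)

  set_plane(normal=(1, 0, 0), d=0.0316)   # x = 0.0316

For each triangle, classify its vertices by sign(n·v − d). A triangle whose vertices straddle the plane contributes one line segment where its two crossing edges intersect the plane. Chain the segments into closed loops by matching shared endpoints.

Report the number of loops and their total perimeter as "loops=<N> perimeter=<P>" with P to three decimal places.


Straddling triangles (8 of 12):
  (v4,v1,v0) [+--] → (0.0316, -1.045, -0.02712)–(0.0316, -1.045, -1.695)  len=1.6679
  (v2,v4,v0) [-+-] → (0.0316, -0.01672, -1.695)–(0.0316, -1.045, -1.695)  len=1.0283
  (v1,v7,v3) [-+-] → (0.0316, 0.01672, 1.695)–(0.0316, 1.045, 1.695)  len=1.0283
  (v5,v1,v4) [+-+] → (0.0316, -1.045, 1.695)–(0.0316, -1.045, -0.02712)  len=1.7221
  (v5,v7,v1) [++-] → (0.0316, 0.01672, 1.695)–(0.0316, -1.045, 1.695)  len=1.0617
  (v3,v7,v2) [-+-] → (0.0316, 1.045, 1.695)–(0.0316, 1.045, 0.02712)  len=1.6679
  (v6,v4,v2) [++-] → (0.0316, -0.01672, -1.695)–(0.0316, 1.045, -1.695)  len=1.0617
  (v2,v7,v6) [-++] → (0.0316, 1.045, 0.02712)–(0.0316, 1.045, -1.695)  len=1.7221

Chained into 1 loop(s):
  loop 1: 8 segments, perimeter = 10.9600
Total perimeter = 10.960

loops=1 perimeter=10.960


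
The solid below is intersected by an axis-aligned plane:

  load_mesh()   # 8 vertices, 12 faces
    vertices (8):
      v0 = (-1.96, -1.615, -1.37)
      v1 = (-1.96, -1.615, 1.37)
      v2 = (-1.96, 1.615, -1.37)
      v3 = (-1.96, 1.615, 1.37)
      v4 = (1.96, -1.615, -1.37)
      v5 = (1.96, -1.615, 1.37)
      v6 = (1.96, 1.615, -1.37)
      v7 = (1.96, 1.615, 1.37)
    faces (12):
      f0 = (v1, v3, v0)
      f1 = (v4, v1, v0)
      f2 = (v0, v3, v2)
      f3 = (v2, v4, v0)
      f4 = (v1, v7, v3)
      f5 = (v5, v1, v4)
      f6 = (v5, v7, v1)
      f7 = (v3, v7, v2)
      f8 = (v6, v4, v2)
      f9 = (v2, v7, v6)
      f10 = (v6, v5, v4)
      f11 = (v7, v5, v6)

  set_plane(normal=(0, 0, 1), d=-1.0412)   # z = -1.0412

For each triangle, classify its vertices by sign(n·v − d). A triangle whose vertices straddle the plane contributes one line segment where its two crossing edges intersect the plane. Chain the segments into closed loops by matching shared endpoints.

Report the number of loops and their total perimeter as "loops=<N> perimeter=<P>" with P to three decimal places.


Straddling triangles (8 of 12):
  (v1,v3,v0) [++-] → (-1.96, -1.2274, -1.0412)–(-1.96, -1.615, -1.0412)  len=0.3876
  (v4,v1,v0) [-+-] → (1.4896, -1.615, -1.0412)–(-1.96, -1.615, -1.0412)  len=3.4496
  (v0,v3,v2) [-+-] → (-1.96, -1.2274, -1.0412)–(-1.96, 1.615, -1.0412)  len=2.8424
  (v5,v1,v4) [++-] → (1.4896, -1.615, -1.0412)–(1.96, -1.615, -1.0412)  len=0.4704
  (v3,v7,v2) [++-] → (-1.4896, 1.615, -1.0412)–(-1.96, 1.615, -1.0412)  len=0.4704
  (v2,v7,v6) [-+-] → (-1.4896, 1.615, -1.0412)–(1.96, 1.615, -1.0412)  len=3.4496
  (v6,v5,v4) [-+-] → (1.96, 1.2274, -1.0412)–(1.96, -1.615, -1.0412)  len=2.8424
  (v7,v5,v6) [++-] → (1.96, 1.2274, -1.0412)–(1.96, 1.615, -1.0412)  len=0.3876

Chained into 1 loop(s):
  loop 1: 8 segments, perimeter = 14.3000
Total perimeter = 14.300

loops=1 perimeter=14.300


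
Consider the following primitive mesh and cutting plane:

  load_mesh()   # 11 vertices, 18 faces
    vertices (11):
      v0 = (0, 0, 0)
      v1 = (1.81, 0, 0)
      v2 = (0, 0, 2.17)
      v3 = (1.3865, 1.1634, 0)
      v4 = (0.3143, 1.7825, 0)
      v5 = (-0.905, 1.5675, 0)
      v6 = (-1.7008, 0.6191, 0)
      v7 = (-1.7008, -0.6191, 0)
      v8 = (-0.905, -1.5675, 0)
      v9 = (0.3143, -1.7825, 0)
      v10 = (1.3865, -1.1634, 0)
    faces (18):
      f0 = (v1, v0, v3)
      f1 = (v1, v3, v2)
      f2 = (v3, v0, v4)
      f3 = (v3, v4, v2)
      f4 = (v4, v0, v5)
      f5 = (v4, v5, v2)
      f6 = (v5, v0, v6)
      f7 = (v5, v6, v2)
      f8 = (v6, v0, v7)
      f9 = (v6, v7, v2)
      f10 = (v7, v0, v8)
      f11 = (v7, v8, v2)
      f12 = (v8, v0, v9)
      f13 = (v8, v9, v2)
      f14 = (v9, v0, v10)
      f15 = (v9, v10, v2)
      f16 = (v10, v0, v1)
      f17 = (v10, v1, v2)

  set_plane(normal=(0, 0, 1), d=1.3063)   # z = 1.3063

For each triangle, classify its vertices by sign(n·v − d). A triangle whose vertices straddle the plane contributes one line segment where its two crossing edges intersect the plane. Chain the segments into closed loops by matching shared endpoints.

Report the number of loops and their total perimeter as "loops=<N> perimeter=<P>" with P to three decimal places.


loops=1 perimeter=4.435

Straddling triangles (9 of 18):
  (v1,v3,v2) [--+] → (0.551853, 0.463055, 1.3063)–(0.720413, 0, 1.3063)  len=0.4928
  (v3,v4,v2) [--+] → (0.125097, 0.709468, 1.3063)–(0.551853, 0.463055, 1.3063)  len=0.4928
  (v4,v5,v2) [--+] → (-0.360207, 0.623894, 1.3063)–(0.125097, 0.709468, 1.3063)  len=0.4928
  (v5,v6,v2) [--+] → (-0.67695, 0.246413, 1.3063)–(-0.360207, 0.623894, 1.3063)  len=0.4928
  (v6,v7,v2) [--+] → (-0.67695, -0.246413, 1.3063)–(-0.67695, 0.246413, 1.3063)  len=0.4928
  (v7,v8,v2) [--+] → (-0.360207, -0.623894, 1.3063)–(-0.67695, -0.246413, 1.3063)  len=0.4928
  (v8,v9,v2) [--+] → (0.125097, -0.709468, 1.3063)–(-0.360207, -0.623894, 1.3063)  len=0.4928
  (v9,v10,v2) [--+] → (0.551853, -0.463055, 1.3063)–(0.125097, -0.709468, 1.3063)  len=0.4928
  (v10,v1,v2) [--+] → (0.720413, 0, 1.3063)–(0.551853, -0.463055, 1.3063)  len=0.4928

Chained into 1 loop(s):
  loop 1: 9 segments, perimeter = 4.4351
Total perimeter = 4.435


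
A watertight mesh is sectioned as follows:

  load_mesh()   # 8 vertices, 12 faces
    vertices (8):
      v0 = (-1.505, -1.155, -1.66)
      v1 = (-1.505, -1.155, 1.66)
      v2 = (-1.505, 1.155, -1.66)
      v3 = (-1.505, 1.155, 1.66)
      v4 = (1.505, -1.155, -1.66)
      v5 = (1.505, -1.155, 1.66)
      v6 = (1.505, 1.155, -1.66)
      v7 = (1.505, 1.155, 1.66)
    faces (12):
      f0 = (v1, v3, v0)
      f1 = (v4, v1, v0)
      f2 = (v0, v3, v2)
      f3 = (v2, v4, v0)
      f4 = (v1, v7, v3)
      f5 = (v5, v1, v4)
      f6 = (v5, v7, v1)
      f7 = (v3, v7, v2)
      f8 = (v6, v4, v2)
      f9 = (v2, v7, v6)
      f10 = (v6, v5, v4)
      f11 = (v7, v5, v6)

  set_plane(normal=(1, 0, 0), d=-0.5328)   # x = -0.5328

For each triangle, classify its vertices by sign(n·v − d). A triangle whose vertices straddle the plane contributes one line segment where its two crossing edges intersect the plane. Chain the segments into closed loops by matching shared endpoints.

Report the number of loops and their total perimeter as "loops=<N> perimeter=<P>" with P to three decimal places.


Straddling triangles (8 of 12):
  (v4,v1,v0) [+--] → (-0.5328, -1.155, 0.587673)–(-0.5328, -1.155, -1.66)  len=2.2477
  (v2,v4,v0) [-+-] → (-0.5328, 0.408893, -1.66)–(-0.5328, -1.155, -1.66)  len=1.5639
  (v1,v7,v3) [-+-] → (-0.5328, -0.408893, 1.66)–(-0.5328, 1.155, 1.66)  len=1.5639
  (v5,v1,v4) [+-+] → (-0.5328, -1.155, 1.66)–(-0.5328, -1.155, 0.587673)  len=1.0723
  (v5,v7,v1) [++-] → (-0.5328, -0.408893, 1.66)–(-0.5328, -1.155, 1.66)  len=0.7461
  (v3,v7,v2) [-+-] → (-0.5328, 1.155, 1.66)–(-0.5328, 1.155, -0.587673)  len=2.2477
  (v6,v4,v2) [++-] → (-0.5328, 0.408893, -1.66)–(-0.5328, 1.155, -1.66)  len=0.7461
  (v2,v7,v6) [-++] → (-0.5328, 1.155, -0.587673)–(-0.5328, 1.155, -1.66)  len=1.0723

Chained into 1 loop(s):
  loop 1: 8 segments, perimeter = 11.2600
Total perimeter = 11.260

loops=1 perimeter=11.260


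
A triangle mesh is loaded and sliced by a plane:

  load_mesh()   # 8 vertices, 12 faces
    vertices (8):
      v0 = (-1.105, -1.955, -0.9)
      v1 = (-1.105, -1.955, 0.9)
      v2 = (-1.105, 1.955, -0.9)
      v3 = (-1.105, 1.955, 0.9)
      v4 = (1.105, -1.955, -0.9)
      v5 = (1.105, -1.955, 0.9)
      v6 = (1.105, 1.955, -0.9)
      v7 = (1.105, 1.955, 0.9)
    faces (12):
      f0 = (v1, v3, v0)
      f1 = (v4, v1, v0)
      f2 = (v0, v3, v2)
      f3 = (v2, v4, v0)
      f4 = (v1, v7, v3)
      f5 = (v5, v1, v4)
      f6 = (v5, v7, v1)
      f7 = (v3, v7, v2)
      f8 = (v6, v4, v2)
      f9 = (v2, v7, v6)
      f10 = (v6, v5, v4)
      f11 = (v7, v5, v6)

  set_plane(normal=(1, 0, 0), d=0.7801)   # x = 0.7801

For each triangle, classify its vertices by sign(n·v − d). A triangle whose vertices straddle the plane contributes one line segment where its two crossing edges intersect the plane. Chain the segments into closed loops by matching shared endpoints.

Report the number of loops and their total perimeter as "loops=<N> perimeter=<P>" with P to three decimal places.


Straddling triangles (8 of 12):
  (v4,v1,v0) [+--] → (0.7801, -1.955, -0.635376)–(0.7801, -1.955, -0.9)  len=0.2646
  (v2,v4,v0) [-+-] → (0.7801, -1.38018, -0.9)–(0.7801, -1.955, -0.9)  len=0.5748
  (v1,v7,v3) [-+-] → (0.7801, 1.38018, 0.9)–(0.7801, 1.955, 0.9)  len=0.5748
  (v5,v1,v4) [+-+] → (0.7801, -1.955, 0.9)–(0.7801, -1.955, -0.635376)  len=1.5354
  (v5,v7,v1) [++-] → (0.7801, 1.38018, 0.9)–(0.7801, -1.955, 0.9)  len=3.3352
  (v3,v7,v2) [-+-] → (0.7801, 1.955, 0.9)–(0.7801, 1.955, 0.635376)  len=0.2646
  (v6,v4,v2) [++-] → (0.7801, -1.38018, -0.9)–(0.7801, 1.955, -0.9)  len=3.3352
  (v2,v7,v6) [-++] → (0.7801, 1.955, 0.635376)–(0.7801, 1.955, -0.9)  len=1.5354

Chained into 1 loop(s):
  loop 1: 8 segments, perimeter = 11.4200
Total perimeter = 11.420

loops=1 perimeter=11.420


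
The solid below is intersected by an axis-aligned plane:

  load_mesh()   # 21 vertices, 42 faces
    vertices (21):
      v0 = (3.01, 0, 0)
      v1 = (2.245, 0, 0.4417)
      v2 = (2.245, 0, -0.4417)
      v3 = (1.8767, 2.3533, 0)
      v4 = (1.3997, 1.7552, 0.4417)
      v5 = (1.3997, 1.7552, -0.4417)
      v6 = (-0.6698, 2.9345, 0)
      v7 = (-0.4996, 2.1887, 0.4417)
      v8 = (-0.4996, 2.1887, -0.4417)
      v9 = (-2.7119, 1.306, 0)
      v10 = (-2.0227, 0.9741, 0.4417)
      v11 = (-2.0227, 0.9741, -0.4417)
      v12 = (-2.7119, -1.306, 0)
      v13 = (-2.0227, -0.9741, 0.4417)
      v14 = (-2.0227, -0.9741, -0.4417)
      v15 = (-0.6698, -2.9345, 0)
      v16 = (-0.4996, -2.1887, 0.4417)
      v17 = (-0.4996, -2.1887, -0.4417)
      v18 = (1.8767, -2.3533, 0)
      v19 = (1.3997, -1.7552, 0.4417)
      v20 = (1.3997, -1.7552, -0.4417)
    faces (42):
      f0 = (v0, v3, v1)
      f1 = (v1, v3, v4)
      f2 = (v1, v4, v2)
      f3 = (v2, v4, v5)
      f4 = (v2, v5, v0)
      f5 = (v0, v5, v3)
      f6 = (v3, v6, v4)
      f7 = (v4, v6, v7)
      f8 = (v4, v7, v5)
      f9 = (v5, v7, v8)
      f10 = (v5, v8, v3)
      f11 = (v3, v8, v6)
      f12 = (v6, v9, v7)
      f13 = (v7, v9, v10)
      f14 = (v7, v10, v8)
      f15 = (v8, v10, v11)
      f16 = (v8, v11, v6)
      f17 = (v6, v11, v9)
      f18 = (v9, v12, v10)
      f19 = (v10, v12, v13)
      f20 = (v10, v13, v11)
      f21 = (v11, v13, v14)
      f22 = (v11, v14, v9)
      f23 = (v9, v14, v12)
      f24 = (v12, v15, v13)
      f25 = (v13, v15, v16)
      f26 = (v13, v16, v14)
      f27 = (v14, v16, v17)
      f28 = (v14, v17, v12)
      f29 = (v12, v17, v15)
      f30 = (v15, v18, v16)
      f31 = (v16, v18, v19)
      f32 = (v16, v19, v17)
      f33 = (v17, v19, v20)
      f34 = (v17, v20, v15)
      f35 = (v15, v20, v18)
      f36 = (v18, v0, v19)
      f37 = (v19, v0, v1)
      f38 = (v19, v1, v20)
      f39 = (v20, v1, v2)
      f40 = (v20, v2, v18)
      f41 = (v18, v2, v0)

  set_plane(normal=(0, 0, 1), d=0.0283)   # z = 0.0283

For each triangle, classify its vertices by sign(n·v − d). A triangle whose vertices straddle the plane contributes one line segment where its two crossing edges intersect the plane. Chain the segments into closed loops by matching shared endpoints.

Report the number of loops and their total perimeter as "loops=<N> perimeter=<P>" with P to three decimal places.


Straddling triangles (28 of 42):
  (v0,v3,v1) [--+] → (1.9003, 2.20252, 0.0283)–(2.96099, 0, 0.0283)  len=2.4446
  (v1,v3,v4) [+-+] → (1.9003, 2.20252, 0.0283)–(1.84614, 2.31498, 0.0283)  len=0.1248
  (v1,v4,v2) [++-] → (1.79527, 0.933828, 0.0283)–(2.245, 0, 0.0283)  len=1.0365
  (v2,v4,v5) [-+-] → (1.79527, 0.933828, 0.0283)–(1.3997, 1.7552, 0.0283)  len=0.9117
  (v3,v6,v4) [--+] → (-0.537206, 2.85894, 0.0283)–(1.84614, 2.31498, 0.0283)  len=2.4446
  (v4,v6,v7) [+-+] → (-0.537206, 2.85894, 0.0283)–(-0.658895, 2.88672, 0.0283)  len=0.1248
  (v4,v7,v5) [++-] → (0.389205, 1.98584, 0.0283)–(1.3997, 1.7552, 0.0283)  len=1.0365
  (v5,v7,v8) [-+-] → (0.389205, 1.98584, 0.0283)–(-0.4996, 2.1887, 0.0283)  len=0.9117
  (v6,v9,v7) [--+] → (-2.57016, 1.36256, 0.0283)–(-0.658895, 2.88672, 0.0283)  len=2.4446
  (v7,v9,v10) [+-+] → (-2.57016, 1.36256, 0.0283)–(-2.66774, 1.28473, 0.0283)  len=0.1248
  (v7,v10,v8) [++-] → (-1.30994, 1.54249, 0.0283)–(-0.4996, 2.1887, 0.0283)  len=1.0365
  (v8,v10,v11) [-+-] → (-1.30994, 1.54249, 0.0283)–(-2.0227, 0.9741, 0.0283)  len=0.9116
  (v9,v12,v10) [--+] → (-2.66774, -1.15991, 0.0283)–(-2.66774, 1.28473, 0.0283)  len=2.4446
  (v10,v12,v13) [+-+] → (-2.66774, -1.15991, 0.0283)–(-2.66774, -1.28473, 0.0283)  len=0.1248
  (v10,v13,v11) [++-] → (-2.0227, -0.0624112, 0.0283)–(-2.0227, 0.9741, 0.0283)  len=1.0365
  (v11,v13,v14) [-+-] → (-2.0227, -0.0624112, 0.0283)–(-2.0227, -0.9741, 0.0283)  len=0.9117
  (v12,v15,v13) [--+] → (-0.756481, -2.8089, 0.0283)–(-2.66774, -1.28473, 0.0283)  len=2.4446
  (v13,v15,v16) [+-+] → (-0.756481, -2.8089, 0.0283)–(-0.658895, -2.88672, 0.0283)  len=0.1248
  (v13,v16,v14) [++-] → (-1.21236, -1.62031, 0.0283)–(-2.0227, -0.9741, 0.0283)  len=1.0365
  (v14,v16,v17) [-+-] → (-1.21236, -1.62031, 0.0283)–(-0.4996, -2.1887, 0.0283)  len=0.9116
  (v15,v18,v16) [--+] → (1.72445, -2.34275, 0.0283)–(-0.658895, -2.88672, 0.0283)  len=2.4446
  (v16,v18,v19) [+-+] → (1.72445, -2.34275, 0.0283)–(1.84614, -2.31498, 0.0283)  len=0.1248
  (v16,v19,v17) [++-] → (0.510895, -1.95806, 0.0283)–(-0.4996, -2.1887, 0.0283)  len=1.0365
  (v17,v19,v20) [-+-] → (0.510895, -1.95806, 0.0283)–(1.3997, -1.7552, 0.0283)  len=0.9117
  (v18,v0,v19) [--+] → (2.90683, -0.112457, 0.0283)–(1.84614, -2.31498, 0.0283)  len=2.4446
  (v19,v0,v1) [+-+] → (2.90683, -0.112457, 0.0283)–(2.96099, 0, 0.0283)  len=0.1248
  (v19,v1,v20) [++-] → (1.84943, -0.821372, 0.0283)–(1.3997, -1.7552, 0.0283)  len=1.0365
  (v20,v1,v2) [-+-] → (1.84943, -0.821372, 0.0283)–(2.245, 0, 0.0283)  len=0.9117

Chained into 2 loop(s):
  loop 1: 14 segments, perimeter = 17.9860
  loop 2: 14 segments, perimeter = 13.6370
Total perimeter = 31.623

loops=2 perimeter=31.623
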